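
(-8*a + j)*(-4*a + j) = 32*a^2 - 12*a*j + j^2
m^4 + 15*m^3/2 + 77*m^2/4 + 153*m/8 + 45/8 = (m + 1/2)*(m + 3/2)*(m + 5/2)*(m + 3)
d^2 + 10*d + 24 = (d + 4)*(d + 6)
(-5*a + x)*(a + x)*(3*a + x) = -15*a^3 - 17*a^2*x - a*x^2 + x^3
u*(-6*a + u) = -6*a*u + u^2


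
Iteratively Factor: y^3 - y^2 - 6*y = (y)*(y^2 - y - 6) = y*(y - 3)*(y + 2)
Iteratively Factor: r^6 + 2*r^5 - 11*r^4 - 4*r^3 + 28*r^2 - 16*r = (r - 1)*(r^5 + 3*r^4 - 8*r^3 - 12*r^2 + 16*r) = (r - 1)^2*(r^4 + 4*r^3 - 4*r^2 - 16*r) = (r - 2)*(r - 1)^2*(r^3 + 6*r^2 + 8*r) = (r - 2)*(r - 1)^2*(r + 2)*(r^2 + 4*r) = r*(r - 2)*(r - 1)^2*(r + 2)*(r + 4)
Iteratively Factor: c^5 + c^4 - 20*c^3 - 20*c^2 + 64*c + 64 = (c + 4)*(c^4 - 3*c^3 - 8*c^2 + 12*c + 16) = (c + 2)*(c + 4)*(c^3 - 5*c^2 + 2*c + 8) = (c + 1)*(c + 2)*(c + 4)*(c^2 - 6*c + 8) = (c - 4)*(c + 1)*(c + 2)*(c + 4)*(c - 2)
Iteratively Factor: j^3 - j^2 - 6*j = (j + 2)*(j^2 - 3*j) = (j - 3)*(j + 2)*(j)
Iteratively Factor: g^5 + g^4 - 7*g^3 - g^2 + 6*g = (g)*(g^4 + g^3 - 7*g^2 - g + 6) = g*(g - 2)*(g^3 + 3*g^2 - g - 3) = g*(g - 2)*(g + 1)*(g^2 + 2*g - 3) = g*(g - 2)*(g - 1)*(g + 1)*(g + 3)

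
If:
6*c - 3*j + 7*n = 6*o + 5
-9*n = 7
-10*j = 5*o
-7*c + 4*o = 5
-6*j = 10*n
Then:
No Solution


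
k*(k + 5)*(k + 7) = k^3 + 12*k^2 + 35*k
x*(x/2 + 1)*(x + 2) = x^3/2 + 2*x^2 + 2*x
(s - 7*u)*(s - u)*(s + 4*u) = s^3 - 4*s^2*u - 25*s*u^2 + 28*u^3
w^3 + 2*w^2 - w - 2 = (w - 1)*(w + 1)*(w + 2)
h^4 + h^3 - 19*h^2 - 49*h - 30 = (h - 5)*(h + 1)*(h + 2)*(h + 3)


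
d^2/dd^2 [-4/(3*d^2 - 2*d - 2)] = 8*(-9*d^2 + 6*d + 4*(3*d - 1)^2 + 6)/(-3*d^2 + 2*d + 2)^3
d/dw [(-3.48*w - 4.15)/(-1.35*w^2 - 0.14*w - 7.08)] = (-4.698*w^2 - 11.205*w + 24.0574)/(1.8225*w^4 + 0.378*w^3 + 19.1356*w^2 + 1.9824*w + 50.1264)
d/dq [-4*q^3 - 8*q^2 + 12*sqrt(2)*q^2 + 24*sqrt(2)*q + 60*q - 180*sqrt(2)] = -12*q^2 - 16*q + 24*sqrt(2)*q + 24*sqrt(2) + 60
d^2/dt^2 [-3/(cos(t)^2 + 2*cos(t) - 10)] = 3*(8*sin(t)^4 - 92*sin(t)^2 + 25*cos(t) + 3*cos(3*t) + 28)/(2*(-sin(t)^2 + 2*cos(t) - 9)^3)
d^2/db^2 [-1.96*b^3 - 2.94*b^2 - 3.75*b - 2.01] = -11.76*b - 5.88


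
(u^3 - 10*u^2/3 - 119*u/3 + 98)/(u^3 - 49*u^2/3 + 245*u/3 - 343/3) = (u + 6)/(u - 7)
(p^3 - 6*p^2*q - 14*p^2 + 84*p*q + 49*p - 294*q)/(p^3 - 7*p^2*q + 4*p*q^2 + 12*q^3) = (p^2 - 14*p + 49)/(p^2 - p*q - 2*q^2)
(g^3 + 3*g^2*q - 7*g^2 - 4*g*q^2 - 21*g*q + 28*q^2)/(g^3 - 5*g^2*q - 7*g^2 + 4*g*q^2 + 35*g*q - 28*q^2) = (-g - 4*q)/(-g + 4*q)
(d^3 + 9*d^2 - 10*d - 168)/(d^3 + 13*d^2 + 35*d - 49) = (d^2 + 2*d - 24)/(d^2 + 6*d - 7)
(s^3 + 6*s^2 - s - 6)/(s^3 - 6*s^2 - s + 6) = (s + 6)/(s - 6)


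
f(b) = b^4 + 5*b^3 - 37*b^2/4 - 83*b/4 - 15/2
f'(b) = 4*b^3 + 15*b^2 - 37*b/2 - 83/4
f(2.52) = 1.81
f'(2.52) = 91.90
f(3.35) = 133.10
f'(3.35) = 235.99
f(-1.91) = -23.14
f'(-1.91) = 41.44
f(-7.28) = 533.01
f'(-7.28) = -634.41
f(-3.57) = -116.38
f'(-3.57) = 54.47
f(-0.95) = 0.39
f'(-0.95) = 6.93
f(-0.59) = 0.62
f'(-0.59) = -5.44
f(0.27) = -13.67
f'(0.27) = -24.57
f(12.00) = 27787.50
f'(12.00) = 8829.25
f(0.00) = -7.50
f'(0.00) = -20.75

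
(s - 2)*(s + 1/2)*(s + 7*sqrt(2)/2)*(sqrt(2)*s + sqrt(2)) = sqrt(2)*s^4 - sqrt(2)*s^3/2 + 7*s^3 - 5*sqrt(2)*s^2/2 - 7*s^2/2 - 35*s/2 - sqrt(2)*s - 7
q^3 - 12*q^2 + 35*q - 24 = (q - 8)*(q - 3)*(q - 1)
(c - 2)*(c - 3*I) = c^2 - 2*c - 3*I*c + 6*I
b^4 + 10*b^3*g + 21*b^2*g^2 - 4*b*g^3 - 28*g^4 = (b - g)*(b + 2*g)^2*(b + 7*g)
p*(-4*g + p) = -4*g*p + p^2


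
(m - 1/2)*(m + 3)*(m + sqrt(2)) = m^3 + sqrt(2)*m^2 + 5*m^2/2 - 3*m/2 + 5*sqrt(2)*m/2 - 3*sqrt(2)/2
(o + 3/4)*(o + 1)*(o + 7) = o^3 + 35*o^2/4 + 13*o + 21/4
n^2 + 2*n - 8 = (n - 2)*(n + 4)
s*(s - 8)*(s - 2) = s^3 - 10*s^2 + 16*s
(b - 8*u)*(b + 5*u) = b^2 - 3*b*u - 40*u^2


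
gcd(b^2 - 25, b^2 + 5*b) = b + 5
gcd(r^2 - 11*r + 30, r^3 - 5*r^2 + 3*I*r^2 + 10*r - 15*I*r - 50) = r - 5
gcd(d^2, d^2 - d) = d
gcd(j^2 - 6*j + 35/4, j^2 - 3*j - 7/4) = j - 7/2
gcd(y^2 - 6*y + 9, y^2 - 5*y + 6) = y - 3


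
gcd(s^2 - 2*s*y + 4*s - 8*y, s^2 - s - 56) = 1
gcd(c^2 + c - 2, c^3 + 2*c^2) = c + 2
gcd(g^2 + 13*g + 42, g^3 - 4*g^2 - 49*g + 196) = g + 7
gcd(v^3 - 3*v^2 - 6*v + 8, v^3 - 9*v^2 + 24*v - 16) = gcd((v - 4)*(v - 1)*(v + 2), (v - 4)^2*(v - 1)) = v^2 - 5*v + 4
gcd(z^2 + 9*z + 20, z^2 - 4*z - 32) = z + 4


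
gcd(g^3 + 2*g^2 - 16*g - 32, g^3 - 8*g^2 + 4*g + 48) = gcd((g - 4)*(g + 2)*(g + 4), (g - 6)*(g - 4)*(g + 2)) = g^2 - 2*g - 8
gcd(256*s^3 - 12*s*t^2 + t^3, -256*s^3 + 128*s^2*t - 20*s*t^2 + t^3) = 64*s^2 - 16*s*t + t^2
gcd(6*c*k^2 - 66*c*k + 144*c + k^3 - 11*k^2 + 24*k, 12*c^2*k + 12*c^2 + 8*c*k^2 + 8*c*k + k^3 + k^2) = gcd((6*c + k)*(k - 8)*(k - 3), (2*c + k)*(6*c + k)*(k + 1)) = 6*c + k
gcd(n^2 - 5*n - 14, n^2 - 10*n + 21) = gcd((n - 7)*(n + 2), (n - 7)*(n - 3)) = n - 7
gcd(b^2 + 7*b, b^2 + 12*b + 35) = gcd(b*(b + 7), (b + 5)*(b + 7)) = b + 7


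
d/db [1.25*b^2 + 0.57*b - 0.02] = 2.5*b + 0.57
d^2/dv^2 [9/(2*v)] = 9/v^3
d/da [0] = 0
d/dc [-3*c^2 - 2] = -6*c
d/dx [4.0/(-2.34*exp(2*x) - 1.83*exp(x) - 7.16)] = (18.72*exp(x) + 7.32)*exp(x)/(2.34*exp(2*x) + 1.83*exp(x) + 7.16)^2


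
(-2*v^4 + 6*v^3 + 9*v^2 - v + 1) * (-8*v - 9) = 16*v^5 - 30*v^4 - 126*v^3 - 73*v^2 + v - 9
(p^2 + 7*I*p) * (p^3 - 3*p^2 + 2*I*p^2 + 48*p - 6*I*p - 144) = p^5 - 3*p^4 + 9*I*p^4 + 34*p^3 - 27*I*p^3 - 102*p^2 + 336*I*p^2 - 1008*I*p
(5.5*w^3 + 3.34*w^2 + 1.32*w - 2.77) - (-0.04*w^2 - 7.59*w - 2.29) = 5.5*w^3 + 3.38*w^2 + 8.91*w - 0.48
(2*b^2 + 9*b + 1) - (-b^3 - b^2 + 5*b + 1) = b^3 + 3*b^2 + 4*b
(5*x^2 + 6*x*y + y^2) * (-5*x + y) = -25*x^3 - 25*x^2*y + x*y^2 + y^3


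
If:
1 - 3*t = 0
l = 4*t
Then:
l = 4/3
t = 1/3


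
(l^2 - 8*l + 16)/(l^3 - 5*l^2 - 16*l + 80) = (l - 4)/(l^2 - l - 20)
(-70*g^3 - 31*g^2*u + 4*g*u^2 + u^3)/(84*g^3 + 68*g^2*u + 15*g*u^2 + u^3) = (-5*g + u)/(6*g + u)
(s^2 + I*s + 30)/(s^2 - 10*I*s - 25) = (s + 6*I)/(s - 5*I)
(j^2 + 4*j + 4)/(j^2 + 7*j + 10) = (j + 2)/(j + 5)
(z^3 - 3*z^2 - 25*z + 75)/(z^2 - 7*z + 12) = (z^2 - 25)/(z - 4)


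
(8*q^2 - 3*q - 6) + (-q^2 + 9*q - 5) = 7*q^2 + 6*q - 11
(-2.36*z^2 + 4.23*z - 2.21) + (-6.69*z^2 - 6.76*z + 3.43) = -9.05*z^2 - 2.53*z + 1.22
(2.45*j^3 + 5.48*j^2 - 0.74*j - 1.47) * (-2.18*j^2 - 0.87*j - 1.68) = -5.341*j^5 - 14.0779*j^4 - 7.2704*j^3 - 5.358*j^2 + 2.5221*j + 2.4696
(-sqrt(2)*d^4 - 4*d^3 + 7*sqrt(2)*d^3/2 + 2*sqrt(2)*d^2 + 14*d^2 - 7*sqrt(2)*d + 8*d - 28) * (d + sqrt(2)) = -sqrt(2)*d^5 - 6*d^4 + 7*sqrt(2)*d^4/2 - 2*sqrt(2)*d^3 + 21*d^3 + 7*sqrt(2)*d^2 + 12*d^2 - 42*d + 8*sqrt(2)*d - 28*sqrt(2)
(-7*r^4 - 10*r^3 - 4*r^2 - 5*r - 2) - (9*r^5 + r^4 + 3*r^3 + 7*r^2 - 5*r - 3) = -9*r^5 - 8*r^4 - 13*r^3 - 11*r^2 + 1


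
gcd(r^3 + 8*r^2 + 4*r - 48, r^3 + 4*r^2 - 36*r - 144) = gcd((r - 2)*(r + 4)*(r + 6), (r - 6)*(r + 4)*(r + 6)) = r^2 + 10*r + 24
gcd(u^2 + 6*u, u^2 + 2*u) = u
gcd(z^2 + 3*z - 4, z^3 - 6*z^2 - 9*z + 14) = z - 1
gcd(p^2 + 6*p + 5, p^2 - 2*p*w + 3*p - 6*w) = 1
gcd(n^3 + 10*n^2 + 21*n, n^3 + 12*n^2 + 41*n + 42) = n^2 + 10*n + 21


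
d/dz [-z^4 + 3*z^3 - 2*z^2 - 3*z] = -4*z^3 + 9*z^2 - 4*z - 3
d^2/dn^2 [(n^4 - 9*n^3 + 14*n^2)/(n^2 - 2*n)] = 2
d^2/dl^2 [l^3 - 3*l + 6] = 6*l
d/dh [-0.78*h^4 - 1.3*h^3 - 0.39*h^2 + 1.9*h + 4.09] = -3.12*h^3 - 3.9*h^2 - 0.78*h + 1.9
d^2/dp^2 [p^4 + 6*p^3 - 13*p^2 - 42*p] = 12*p^2 + 36*p - 26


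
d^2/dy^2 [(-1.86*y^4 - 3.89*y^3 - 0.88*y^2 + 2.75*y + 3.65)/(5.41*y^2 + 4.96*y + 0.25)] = (-108.877332*y^6 - 299.462976*y^5 - 289.647756*y^4 - 9.57871199999988*y^3 + 617.77599*y^2 + 563.88084*y + 162.78843)/(158.340421*y^6 + 435.509328*y^5 + 421.235043*y^4 + 162.274336*y^3 + 19.465575*y^2 + 0.93*y + 0.015625)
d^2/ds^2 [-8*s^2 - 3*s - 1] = -16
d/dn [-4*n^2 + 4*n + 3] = 4 - 8*n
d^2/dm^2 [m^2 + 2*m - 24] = 2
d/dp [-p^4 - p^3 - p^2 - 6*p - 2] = -4*p^3 - 3*p^2 - 2*p - 6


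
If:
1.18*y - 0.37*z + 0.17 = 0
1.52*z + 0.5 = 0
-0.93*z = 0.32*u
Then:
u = 0.96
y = -0.25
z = -0.33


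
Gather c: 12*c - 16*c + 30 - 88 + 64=6 - 4*c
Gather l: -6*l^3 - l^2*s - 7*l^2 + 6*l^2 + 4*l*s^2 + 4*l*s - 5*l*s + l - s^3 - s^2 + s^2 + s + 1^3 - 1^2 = -6*l^3 + l^2*(-s - 1) + l*(4*s^2 - s + 1) - s^3 + s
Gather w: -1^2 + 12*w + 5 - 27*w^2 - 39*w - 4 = -27*w^2 - 27*w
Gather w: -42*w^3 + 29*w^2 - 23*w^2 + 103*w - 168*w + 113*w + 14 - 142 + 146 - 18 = -42*w^3 + 6*w^2 + 48*w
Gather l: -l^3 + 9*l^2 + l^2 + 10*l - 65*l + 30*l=-l^3 + 10*l^2 - 25*l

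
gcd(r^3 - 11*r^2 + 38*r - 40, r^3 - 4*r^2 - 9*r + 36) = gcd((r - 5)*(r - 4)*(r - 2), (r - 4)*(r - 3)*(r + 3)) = r - 4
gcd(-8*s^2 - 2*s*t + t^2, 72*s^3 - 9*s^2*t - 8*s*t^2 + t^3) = 1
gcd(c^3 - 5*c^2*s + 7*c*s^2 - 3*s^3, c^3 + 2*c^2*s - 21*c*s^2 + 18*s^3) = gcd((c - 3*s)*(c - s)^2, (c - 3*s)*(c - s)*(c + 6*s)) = c^2 - 4*c*s + 3*s^2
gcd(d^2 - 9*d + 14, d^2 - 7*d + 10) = d - 2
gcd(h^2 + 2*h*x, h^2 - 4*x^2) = h + 2*x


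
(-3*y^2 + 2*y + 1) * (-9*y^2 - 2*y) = 27*y^4 - 12*y^3 - 13*y^2 - 2*y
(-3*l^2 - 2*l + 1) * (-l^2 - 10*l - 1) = 3*l^4 + 32*l^3 + 22*l^2 - 8*l - 1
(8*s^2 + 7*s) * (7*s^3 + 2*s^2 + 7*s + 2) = 56*s^5 + 65*s^4 + 70*s^3 + 65*s^2 + 14*s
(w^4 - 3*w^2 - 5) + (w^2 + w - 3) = w^4 - 2*w^2 + w - 8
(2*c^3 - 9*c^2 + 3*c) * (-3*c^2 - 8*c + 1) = -6*c^5 + 11*c^4 + 65*c^3 - 33*c^2 + 3*c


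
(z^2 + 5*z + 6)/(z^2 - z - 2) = (z^2 + 5*z + 6)/(z^2 - z - 2)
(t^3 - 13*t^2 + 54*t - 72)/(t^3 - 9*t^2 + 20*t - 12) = (t^2 - 7*t + 12)/(t^2 - 3*t + 2)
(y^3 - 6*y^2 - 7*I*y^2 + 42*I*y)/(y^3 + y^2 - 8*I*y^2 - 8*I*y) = (y^2 - 6*y - 7*I*y + 42*I)/(y^2 + y - 8*I*y - 8*I)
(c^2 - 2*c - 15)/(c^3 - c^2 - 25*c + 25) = (c + 3)/(c^2 + 4*c - 5)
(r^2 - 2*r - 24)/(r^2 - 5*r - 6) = (r + 4)/(r + 1)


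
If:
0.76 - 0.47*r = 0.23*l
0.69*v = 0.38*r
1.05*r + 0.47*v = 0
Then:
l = 3.30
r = 0.00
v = 0.00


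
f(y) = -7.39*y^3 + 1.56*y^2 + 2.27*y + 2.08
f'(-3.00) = -206.62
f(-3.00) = 208.84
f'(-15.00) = -5032.78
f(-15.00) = 25260.28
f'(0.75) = -7.86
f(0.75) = 1.54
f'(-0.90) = -18.50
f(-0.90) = 6.69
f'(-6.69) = -1010.85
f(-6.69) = 2269.41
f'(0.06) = 2.38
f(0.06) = 2.22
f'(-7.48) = -1261.49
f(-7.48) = 3165.16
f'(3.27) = -224.59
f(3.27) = -232.21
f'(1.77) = -61.66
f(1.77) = -29.99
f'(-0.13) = 1.49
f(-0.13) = 1.83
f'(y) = -22.17*y^2 + 3.12*y + 2.27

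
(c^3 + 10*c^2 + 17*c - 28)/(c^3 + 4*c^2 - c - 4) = (c + 7)/(c + 1)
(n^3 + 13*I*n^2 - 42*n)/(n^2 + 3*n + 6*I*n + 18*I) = n*(n + 7*I)/(n + 3)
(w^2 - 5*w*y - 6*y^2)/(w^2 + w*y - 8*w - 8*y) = (w - 6*y)/(w - 8)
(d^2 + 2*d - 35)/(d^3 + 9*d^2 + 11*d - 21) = (d - 5)/(d^2 + 2*d - 3)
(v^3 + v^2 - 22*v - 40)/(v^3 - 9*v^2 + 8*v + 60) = (v + 4)/(v - 6)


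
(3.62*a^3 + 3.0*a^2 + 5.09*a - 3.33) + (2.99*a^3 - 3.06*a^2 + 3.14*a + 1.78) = 6.61*a^3 - 0.0600000000000001*a^2 + 8.23*a - 1.55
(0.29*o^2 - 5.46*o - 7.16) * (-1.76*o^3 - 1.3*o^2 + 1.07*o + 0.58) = -0.5104*o^5 + 9.2326*o^4 + 20.0099*o^3 + 3.634*o^2 - 10.828*o - 4.1528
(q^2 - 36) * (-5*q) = -5*q^3 + 180*q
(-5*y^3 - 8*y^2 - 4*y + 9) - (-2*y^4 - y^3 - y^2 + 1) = 2*y^4 - 4*y^3 - 7*y^2 - 4*y + 8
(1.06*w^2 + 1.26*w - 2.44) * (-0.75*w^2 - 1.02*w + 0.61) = -0.795*w^4 - 2.0262*w^3 + 1.1914*w^2 + 3.2574*w - 1.4884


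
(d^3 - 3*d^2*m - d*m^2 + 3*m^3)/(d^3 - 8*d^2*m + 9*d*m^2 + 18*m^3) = (d - m)/(d - 6*m)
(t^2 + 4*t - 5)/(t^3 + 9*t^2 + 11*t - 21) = (t + 5)/(t^2 + 10*t + 21)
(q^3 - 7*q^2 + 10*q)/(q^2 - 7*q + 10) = q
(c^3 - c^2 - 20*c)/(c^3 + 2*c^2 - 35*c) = (c + 4)/(c + 7)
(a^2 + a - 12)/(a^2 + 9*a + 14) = (a^2 + a - 12)/(a^2 + 9*a + 14)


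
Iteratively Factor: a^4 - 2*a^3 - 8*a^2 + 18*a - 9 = (a + 3)*(a^3 - 5*a^2 + 7*a - 3) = (a - 1)*(a + 3)*(a^2 - 4*a + 3) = (a - 1)^2*(a + 3)*(a - 3)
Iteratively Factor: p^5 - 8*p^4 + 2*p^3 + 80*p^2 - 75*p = (p - 5)*(p^4 - 3*p^3 - 13*p^2 + 15*p) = (p - 5)*(p - 1)*(p^3 - 2*p^2 - 15*p) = p*(p - 5)*(p - 1)*(p^2 - 2*p - 15) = p*(p - 5)^2*(p - 1)*(p + 3)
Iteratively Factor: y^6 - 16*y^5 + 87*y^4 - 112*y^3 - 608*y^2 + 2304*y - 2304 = (y - 4)*(y^5 - 12*y^4 + 39*y^3 + 44*y^2 - 432*y + 576) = (y - 4)^2*(y^4 - 8*y^3 + 7*y^2 + 72*y - 144) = (y - 4)^3*(y^3 - 4*y^2 - 9*y + 36) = (y - 4)^4*(y^2 - 9) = (y - 4)^4*(y - 3)*(y + 3)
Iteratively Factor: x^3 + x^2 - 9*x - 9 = (x - 3)*(x^2 + 4*x + 3) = (x - 3)*(x + 3)*(x + 1)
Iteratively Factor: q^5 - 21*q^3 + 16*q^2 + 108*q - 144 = (q + 3)*(q^4 - 3*q^3 - 12*q^2 + 52*q - 48) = (q - 3)*(q + 3)*(q^3 - 12*q + 16) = (q - 3)*(q - 2)*(q + 3)*(q^2 + 2*q - 8) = (q - 3)*(q - 2)*(q + 3)*(q + 4)*(q - 2)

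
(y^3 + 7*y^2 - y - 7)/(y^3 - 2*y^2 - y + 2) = (y + 7)/(y - 2)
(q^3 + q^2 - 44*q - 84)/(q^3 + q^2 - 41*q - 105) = (q^2 + 8*q + 12)/(q^2 + 8*q + 15)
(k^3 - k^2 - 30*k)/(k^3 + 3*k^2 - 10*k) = (k - 6)/(k - 2)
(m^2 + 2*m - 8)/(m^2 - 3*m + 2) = (m + 4)/(m - 1)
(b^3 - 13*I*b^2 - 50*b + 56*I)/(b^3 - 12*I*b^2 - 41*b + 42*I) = (b - 4*I)/(b - 3*I)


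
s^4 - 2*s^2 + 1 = (s - 1)^2*(s + 1)^2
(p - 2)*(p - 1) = p^2 - 3*p + 2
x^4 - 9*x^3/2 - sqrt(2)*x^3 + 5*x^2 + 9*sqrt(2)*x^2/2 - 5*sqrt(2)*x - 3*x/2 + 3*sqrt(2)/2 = (x - 3)*(x - 1)*(x - 1/2)*(x - sqrt(2))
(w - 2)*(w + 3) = w^2 + w - 6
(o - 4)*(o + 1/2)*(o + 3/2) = o^3 - 2*o^2 - 29*o/4 - 3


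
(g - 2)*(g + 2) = g^2 - 4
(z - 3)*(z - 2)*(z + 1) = z^3 - 4*z^2 + z + 6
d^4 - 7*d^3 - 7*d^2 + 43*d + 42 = (d - 7)*(d - 3)*(d + 1)*(d + 2)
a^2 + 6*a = a*(a + 6)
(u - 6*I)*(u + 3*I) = u^2 - 3*I*u + 18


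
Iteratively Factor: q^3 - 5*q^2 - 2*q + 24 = (q - 3)*(q^2 - 2*q - 8) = (q - 4)*(q - 3)*(q + 2)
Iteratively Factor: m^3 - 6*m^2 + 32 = (m + 2)*(m^2 - 8*m + 16) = (m - 4)*(m + 2)*(m - 4)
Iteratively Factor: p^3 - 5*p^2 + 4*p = (p - 1)*(p^2 - 4*p) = (p - 4)*(p - 1)*(p)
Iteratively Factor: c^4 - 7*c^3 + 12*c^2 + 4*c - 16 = (c - 2)*(c^3 - 5*c^2 + 2*c + 8) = (c - 4)*(c - 2)*(c^2 - c - 2) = (c - 4)*(c - 2)^2*(c + 1)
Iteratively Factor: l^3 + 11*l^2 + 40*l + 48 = (l + 4)*(l^2 + 7*l + 12) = (l + 3)*(l + 4)*(l + 4)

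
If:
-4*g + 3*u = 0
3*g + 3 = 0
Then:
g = -1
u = -4/3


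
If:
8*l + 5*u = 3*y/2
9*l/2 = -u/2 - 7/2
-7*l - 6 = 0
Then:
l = -6/7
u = 5/7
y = -46/21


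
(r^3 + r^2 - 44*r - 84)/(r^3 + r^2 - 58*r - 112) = (r^2 - r - 42)/(r^2 - r - 56)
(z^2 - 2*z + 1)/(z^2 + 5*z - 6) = (z - 1)/(z + 6)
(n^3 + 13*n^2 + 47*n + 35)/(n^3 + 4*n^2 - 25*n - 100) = (n^2 + 8*n + 7)/(n^2 - n - 20)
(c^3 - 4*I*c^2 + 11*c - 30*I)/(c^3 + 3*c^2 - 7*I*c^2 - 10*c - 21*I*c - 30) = (c + 3*I)/(c + 3)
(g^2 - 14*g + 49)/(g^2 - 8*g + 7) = (g - 7)/(g - 1)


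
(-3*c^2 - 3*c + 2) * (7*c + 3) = -21*c^3 - 30*c^2 + 5*c + 6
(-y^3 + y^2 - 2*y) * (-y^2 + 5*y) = y^5 - 6*y^4 + 7*y^3 - 10*y^2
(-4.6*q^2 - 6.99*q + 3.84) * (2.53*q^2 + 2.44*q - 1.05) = -11.638*q^4 - 28.9087*q^3 - 2.5104*q^2 + 16.7091*q - 4.032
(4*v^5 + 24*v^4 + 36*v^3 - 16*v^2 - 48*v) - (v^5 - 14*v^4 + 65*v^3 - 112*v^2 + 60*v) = 3*v^5 + 38*v^4 - 29*v^3 + 96*v^2 - 108*v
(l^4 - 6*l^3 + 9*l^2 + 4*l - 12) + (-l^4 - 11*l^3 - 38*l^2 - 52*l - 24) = -17*l^3 - 29*l^2 - 48*l - 36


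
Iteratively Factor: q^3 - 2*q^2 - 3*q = (q + 1)*(q^2 - 3*q) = (q - 3)*(q + 1)*(q)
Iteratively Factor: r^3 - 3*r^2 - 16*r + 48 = (r + 4)*(r^2 - 7*r + 12) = (r - 3)*(r + 4)*(r - 4)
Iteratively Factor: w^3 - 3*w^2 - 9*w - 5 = (w + 1)*(w^2 - 4*w - 5) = (w - 5)*(w + 1)*(w + 1)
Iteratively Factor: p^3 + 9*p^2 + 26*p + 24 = (p + 4)*(p^2 + 5*p + 6) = (p + 2)*(p + 4)*(p + 3)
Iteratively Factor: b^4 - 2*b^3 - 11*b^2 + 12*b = (b + 3)*(b^3 - 5*b^2 + 4*b) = (b - 1)*(b + 3)*(b^2 - 4*b) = (b - 4)*(b - 1)*(b + 3)*(b)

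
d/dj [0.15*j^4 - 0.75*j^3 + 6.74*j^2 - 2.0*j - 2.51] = 0.6*j^3 - 2.25*j^2 + 13.48*j - 2.0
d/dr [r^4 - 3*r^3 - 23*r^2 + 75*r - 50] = 4*r^3 - 9*r^2 - 46*r + 75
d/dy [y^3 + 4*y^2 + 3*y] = 3*y^2 + 8*y + 3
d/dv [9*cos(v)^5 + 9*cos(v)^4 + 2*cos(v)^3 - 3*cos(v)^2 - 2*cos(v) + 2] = (-45*cos(v)^4 - 36*cos(v)^3 - 6*cos(v)^2 + 6*cos(v) + 2)*sin(v)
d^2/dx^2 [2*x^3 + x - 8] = 12*x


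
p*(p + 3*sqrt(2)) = p^2 + 3*sqrt(2)*p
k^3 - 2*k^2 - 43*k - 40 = (k - 8)*(k + 1)*(k + 5)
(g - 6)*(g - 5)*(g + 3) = g^3 - 8*g^2 - 3*g + 90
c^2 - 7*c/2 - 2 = (c - 4)*(c + 1/2)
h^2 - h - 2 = (h - 2)*(h + 1)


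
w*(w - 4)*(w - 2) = w^3 - 6*w^2 + 8*w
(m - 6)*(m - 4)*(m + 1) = m^3 - 9*m^2 + 14*m + 24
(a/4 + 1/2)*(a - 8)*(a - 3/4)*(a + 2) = a^4/4 - 19*a^3/16 - 25*a^2/4 - 11*a/4 + 6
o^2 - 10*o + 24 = (o - 6)*(o - 4)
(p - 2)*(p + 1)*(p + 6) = p^3 + 5*p^2 - 8*p - 12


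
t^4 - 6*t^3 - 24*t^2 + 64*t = t*(t - 8)*(t - 2)*(t + 4)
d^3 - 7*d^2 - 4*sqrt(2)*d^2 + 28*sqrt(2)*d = d*(d - 7)*(d - 4*sqrt(2))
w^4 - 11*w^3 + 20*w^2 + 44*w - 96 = (w - 8)*(w - 3)*(w - 2)*(w + 2)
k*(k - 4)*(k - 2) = k^3 - 6*k^2 + 8*k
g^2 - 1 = (g - 1)*(g + 1)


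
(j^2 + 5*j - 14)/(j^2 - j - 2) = (j + 7)/(j + 1)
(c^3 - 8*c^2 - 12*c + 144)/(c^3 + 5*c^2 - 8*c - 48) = (c^2 - 12*c + 36)/(c^2 + c - 12)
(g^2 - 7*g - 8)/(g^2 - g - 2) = (g - 8)/(g - 2)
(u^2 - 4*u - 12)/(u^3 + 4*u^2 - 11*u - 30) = (u - 6)/(u^2 + 2*u - 15)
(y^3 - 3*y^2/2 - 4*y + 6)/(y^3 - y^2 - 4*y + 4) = (y - 3/2)/(y - 1)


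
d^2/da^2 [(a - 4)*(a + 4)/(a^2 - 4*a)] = 8/a^3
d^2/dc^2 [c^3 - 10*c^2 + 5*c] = 6*c - 20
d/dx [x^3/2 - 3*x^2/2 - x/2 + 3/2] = 3*x^2/2 - 3*x - 1/2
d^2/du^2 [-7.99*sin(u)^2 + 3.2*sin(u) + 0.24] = -3.2*sin(u) - 15.98*cos(2*u)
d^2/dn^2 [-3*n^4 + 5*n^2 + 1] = 10 - 36*n^2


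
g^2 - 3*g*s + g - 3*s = (g + 1)*(g - 3*s)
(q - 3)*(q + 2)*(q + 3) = q^3 + 2*q^2 - 9*q - 18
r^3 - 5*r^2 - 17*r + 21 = (r - 7)*(r - 1)*(r + 3)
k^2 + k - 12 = (k - 3)*(k + 4)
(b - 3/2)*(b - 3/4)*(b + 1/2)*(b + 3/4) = b^4 - b^3 - 21*b^2/16 + 9*b/16 + 27/64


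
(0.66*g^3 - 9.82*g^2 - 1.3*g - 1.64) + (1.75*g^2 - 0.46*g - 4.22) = 0.66*g^3 - 8.07*g^2 - 1.76*g - 5.86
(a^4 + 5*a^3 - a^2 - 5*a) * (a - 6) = a^5 - a^4 - 31*a^3 + a^2 + 30*a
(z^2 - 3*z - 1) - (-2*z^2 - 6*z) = 3*z^2 + 3*z - 1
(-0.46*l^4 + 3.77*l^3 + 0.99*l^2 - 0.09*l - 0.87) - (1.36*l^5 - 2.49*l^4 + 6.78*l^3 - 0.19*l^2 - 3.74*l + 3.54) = -1.36*l^5 + 2.03*l^4 - 3.01*l^3 + 1.18*l^2 + 3.65*l - 4.41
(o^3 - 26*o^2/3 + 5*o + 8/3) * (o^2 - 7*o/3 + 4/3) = o^5 - 11*o^4 + 239*o^3/9 - 185*o^2/9 + 4*o/9 + 32/9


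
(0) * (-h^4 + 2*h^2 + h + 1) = 0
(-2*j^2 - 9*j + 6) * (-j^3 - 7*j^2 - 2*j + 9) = 2*j^5 + 23*j^4 + 61*j^3 - 42*j^2 - 93*j + 54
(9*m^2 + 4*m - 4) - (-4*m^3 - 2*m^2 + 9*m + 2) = 4*m^3 + 11*m^2 - 5*m - 6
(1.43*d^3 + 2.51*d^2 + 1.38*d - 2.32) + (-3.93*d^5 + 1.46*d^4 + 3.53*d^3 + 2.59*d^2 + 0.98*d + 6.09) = -3.93*d^5 + 1.46*d^4 + 4.96*d^3 + 5.1*d^2 + 2.36*d + 3.77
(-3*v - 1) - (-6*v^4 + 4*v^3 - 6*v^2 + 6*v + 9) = 6*v^4 - 4*v^3 + 6*v^2 - 9*v - 10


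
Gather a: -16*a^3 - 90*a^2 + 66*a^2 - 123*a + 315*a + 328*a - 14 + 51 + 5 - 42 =-16*a^3 - 24*a^2 + 520*a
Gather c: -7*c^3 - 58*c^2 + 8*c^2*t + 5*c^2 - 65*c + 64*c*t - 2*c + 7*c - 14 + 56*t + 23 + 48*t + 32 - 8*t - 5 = -7*c^3 + c^2*(8*t - 53) + c*(64*t - 60) + 96*t + 36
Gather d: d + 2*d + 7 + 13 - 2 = 3*d + 18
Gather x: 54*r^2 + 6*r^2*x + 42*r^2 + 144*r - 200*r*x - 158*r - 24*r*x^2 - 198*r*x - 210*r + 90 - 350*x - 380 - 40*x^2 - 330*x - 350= 96*r^2 - 224*r + x^2*(-24*r - 40) + x*(6*r^2 - 398*r - 680) - 640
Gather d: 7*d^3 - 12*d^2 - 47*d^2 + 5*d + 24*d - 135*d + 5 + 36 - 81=7*d^3 - 59*d^2 - 106*d - 40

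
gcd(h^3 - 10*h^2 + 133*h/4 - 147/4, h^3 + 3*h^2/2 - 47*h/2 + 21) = h - 7/2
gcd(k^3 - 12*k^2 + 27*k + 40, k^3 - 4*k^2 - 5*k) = k^2 - 4*k - 5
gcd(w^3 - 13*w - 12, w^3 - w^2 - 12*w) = w^2 - w - 12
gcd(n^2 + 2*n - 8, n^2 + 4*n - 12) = n - 2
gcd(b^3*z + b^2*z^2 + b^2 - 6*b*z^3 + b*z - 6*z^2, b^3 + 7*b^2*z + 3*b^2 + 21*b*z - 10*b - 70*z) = 1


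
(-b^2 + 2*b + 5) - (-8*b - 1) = -b^2 + 10*b + 6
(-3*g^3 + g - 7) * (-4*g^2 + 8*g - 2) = 12*g^5 - 24*g^4 + 2*g^3 + 36*g^2 - 58*g + 14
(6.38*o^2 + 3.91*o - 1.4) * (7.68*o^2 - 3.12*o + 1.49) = 48.9984*o^4 + 10.1232*o^3 - 13.445*o^2 + 10.1939*o - 2.086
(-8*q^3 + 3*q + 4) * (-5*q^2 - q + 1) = 40*q^5 + 8*q^4 - 23*q^3 - 23*q^2 - q + 4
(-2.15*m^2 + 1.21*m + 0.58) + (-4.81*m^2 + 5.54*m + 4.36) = -6.96*m^2 + 6.75*m + 4.94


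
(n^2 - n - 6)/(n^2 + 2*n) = (n - 3)/n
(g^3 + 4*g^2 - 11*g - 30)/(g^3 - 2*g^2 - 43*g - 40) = (g^2 - g - 6)/(g^2 - 7*g - 8)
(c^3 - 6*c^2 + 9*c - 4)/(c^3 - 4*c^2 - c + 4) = (c - 1)/(c + 1)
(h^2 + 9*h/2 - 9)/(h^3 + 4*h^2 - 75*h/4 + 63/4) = 2*(h + 6)/(2*h^2 + 11*h - 21)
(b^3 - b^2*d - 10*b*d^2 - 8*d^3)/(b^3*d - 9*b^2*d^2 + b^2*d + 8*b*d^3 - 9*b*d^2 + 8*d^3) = (b^3 - b^2*d - 10*b*d^2 - 8*d^3)/(d*(b^3 - 9*b^2*d + b^2 + 8*b*d^2 - 9*b*d + 8*d^2))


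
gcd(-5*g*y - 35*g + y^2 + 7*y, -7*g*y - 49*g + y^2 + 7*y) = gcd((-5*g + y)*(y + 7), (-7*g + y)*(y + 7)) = y + 7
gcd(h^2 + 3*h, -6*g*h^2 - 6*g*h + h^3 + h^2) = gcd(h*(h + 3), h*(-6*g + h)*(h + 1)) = h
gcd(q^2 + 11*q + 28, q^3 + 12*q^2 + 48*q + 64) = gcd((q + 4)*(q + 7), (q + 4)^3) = q + 4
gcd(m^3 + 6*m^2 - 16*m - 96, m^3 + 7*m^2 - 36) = m + 6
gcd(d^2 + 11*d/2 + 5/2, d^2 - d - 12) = 1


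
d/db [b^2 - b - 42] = 2*b - 1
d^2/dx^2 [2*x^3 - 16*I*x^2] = 12*x - 32*I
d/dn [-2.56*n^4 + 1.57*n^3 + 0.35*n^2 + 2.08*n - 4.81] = -10.24*n^3 + 4.71*n^2 + 0.7*n + 2.08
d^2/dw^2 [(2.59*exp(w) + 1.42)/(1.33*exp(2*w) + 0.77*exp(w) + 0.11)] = (4.581451*exp(4*w) + 7.394933*exp(3*w) + 2.089164*exp(2*w) - 0.208439*exp(w) - 0.088935)*exp(w)/(2.352637*exp(6*w) + 4.086159*exp(5*w) + 2.949408*exp(4*w) + 1.132439*exp(3*w) + 0.243936*exp(2*w) + 0.027951*exp(w) + 0.001331)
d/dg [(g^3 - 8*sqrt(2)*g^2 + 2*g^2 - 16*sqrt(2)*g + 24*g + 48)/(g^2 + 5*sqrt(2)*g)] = (g^4 + 10*sqrt(2)*g^3 - 104*g^2 + 26*sqrt(2)*g^2 - 96*g - 240*sqrt(2))/(g^2*(g^2 + 10*sqrt(2)*g + 50))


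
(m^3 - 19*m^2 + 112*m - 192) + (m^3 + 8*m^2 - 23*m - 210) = 2*m^3 - 11*m^2 + 89*m - 402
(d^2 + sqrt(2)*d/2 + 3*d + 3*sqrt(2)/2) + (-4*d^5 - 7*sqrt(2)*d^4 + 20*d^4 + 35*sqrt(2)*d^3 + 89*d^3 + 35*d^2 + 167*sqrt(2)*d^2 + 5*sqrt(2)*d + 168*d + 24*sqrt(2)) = -4*d^5 - 7*sqrt(2)*d^4 + 20*d^4 + 35*sqrt(2)*d^3 + 89*d^3 + 36*d^2 + 167*sqrt(2)*d^2 + 11*sqrt(2)*d/2 + 171*d + 51*sqrt(2)/2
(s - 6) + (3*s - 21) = 4*s - 27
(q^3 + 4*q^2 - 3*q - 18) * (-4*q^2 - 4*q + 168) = -4*q^5 - 20*q^4 + 164*q^3 + 756*q^2 - 432*q - 3024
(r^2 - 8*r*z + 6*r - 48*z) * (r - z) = r^3 - 9*r^2*z + 6*r^2 + 8*r*z^2 - 54*r*z + 48*z^2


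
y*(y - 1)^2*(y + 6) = y^4 + 4*y^3 - 11*y^2 + 6*y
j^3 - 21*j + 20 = (j - 4)*(j - 1)*(j + 5)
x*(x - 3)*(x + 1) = x^3 - 2*x^2 - 3*x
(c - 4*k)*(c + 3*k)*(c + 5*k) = c^3 + 4*c^2*k - 17*c*k^2 - 60*k^3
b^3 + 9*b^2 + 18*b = b*(b + 3)*(b + 6)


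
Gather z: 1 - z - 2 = -z - 1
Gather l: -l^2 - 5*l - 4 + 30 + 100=-l^2 - 5*l + 126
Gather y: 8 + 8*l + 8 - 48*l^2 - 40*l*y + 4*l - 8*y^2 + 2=-48*l^2 - 40*l*y + 12*l - 8*y^2 + 18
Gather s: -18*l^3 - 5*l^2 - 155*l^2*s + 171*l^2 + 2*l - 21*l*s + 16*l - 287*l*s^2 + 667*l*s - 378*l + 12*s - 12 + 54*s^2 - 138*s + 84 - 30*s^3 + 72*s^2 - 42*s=-18*l^3 + 166*l^2 - 360*l - 30*s^3 + s^2*(126 - 287*l) + s*(-155*l^2 + 646*l - 168) + 72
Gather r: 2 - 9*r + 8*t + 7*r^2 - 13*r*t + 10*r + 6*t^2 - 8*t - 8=7*r^2 + r*(1 - 13*t) + 6*t^2 - 6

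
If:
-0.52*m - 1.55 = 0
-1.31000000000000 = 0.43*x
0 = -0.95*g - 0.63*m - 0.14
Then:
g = 1.83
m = -2.98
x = -3.05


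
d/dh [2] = 0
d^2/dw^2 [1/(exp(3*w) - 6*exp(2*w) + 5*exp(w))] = ((-9*exp(2*w) + 24*exp(w) - 5)*(exp(2*w) - 6*exp(w) + 5) + 2*(3*exp(2*w) - 12*exp(w) + 5)^2)*exp(-w)/(exp(2*w) - 6*exp(w) + 5)^3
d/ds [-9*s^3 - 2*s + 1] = -27*s^2 - 2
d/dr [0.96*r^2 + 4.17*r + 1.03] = 1.92*r + 4.17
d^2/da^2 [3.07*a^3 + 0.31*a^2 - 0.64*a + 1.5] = 18.42*a + 0.62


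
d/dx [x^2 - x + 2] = 2*x - 1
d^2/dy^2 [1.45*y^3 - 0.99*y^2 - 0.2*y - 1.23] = 8.7*y - 1.98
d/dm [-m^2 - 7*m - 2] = -2*m - 7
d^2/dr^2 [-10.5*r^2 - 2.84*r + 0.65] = -21.0000000000000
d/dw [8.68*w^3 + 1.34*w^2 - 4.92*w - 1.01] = 26.04*w^2 + 2.68*w - 4.92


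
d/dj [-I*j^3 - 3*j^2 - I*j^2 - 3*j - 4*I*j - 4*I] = -3*I*j^2 - 2*j*(3 + I) - 3 - 4*I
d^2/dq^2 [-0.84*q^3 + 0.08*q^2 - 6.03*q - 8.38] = 0.16 - 5.04*q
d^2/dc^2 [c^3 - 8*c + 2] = 6*c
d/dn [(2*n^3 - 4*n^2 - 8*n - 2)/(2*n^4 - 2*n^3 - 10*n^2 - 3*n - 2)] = 2*(-2*n^6 + 8*n^5 + 10*n^4 - 14*n^3 - 46*n^2 - 12*n + 5)/(4*n^8 - 8*n^7 - 36*n^6 + 28*n^5 + 104*n^4 + 68*n^3 + 49*n^2 + 12*n + 4)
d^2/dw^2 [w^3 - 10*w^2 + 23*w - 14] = 6*w - 20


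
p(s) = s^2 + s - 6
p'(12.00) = 25.00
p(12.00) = 150.00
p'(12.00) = 25.00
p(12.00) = 150.00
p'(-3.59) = -6.18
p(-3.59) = 3.30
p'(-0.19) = 0.62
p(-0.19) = -6.15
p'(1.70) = 4.40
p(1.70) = -1.41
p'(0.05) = 1.10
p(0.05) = -5.95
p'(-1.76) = -2.52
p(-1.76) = -4.66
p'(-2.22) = -3.44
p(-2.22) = -3.29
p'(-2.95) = -4.90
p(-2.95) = -0.25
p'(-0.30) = 0.40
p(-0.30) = -6.21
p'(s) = 2*s + 1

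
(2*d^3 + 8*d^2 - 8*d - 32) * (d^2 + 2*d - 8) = 2*d^5 + 12*d^4 - 8*d^3 - 112*d^2 + 256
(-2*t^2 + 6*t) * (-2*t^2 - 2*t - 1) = 4*t^4 - 8*t^3 - 10*t^2 - 6*t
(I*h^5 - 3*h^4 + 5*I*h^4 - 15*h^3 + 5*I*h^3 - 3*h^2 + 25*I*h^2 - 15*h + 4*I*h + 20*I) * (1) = I*h^5 - 3*h^4 + 5*I*h^4 - 15*h^3 + 5*I*h^3 - 3*h^2 + 25*I*h^2 - 15*h + 4*I*h + 20*I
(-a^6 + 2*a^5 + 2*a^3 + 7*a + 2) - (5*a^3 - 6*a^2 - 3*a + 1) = -a^6 + 2*a^5 - 3*a^3 + 6*a^2 + 10*a + 1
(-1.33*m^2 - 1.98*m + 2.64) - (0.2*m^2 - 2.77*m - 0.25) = -1.53*m^2 + 0.79*m + 2.89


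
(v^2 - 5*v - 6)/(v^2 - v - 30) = (v + 1)/(v + 5)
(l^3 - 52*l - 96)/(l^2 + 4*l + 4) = (l^2 - 2*l - 48)/(l + 2)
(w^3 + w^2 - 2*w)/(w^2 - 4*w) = (w^2 + w - 2)/(w - 4)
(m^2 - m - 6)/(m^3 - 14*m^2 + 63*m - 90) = (m + 2)/(m^2 - 11*m + 30)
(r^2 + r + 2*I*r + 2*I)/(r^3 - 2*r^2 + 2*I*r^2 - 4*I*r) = (r + 1)/(r*(r - 2))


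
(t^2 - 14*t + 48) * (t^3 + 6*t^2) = t^5 - 8*t^4 - 36*t^3 + 288*t^2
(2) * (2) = 4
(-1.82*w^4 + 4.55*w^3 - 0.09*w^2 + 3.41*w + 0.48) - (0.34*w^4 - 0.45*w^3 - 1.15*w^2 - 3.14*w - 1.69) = -2.16*w^4 + 5.0*w^3 + 1.06*w^2 + 6.55*w + 2.17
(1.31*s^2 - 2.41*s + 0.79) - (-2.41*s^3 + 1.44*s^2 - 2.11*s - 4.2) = 2.41*s^3 - 0.13*s^2 - 0.3*s + 4.99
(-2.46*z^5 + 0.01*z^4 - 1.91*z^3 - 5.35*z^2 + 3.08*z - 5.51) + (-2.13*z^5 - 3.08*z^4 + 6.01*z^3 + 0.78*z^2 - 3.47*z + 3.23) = -4.59*z^5 - 3.07*z^4 + 4.1*z^3 - 4.57*z^2 - 0.39*z - 2.28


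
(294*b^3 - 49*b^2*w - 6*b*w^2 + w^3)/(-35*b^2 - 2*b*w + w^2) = (-42*b^2 + b*w + w^2)/(5*b + w)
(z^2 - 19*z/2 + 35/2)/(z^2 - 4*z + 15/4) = 2*(z - 7)/(2*z - 3)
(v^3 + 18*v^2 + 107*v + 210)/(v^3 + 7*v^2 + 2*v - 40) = (v^2 + 13*v + 42)/(v^2 + 2*v - 8)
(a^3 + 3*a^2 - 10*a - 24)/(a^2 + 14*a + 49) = (a^3 + 3*a^2 - 10*a - 24)/(a^2 + 14*a + 49)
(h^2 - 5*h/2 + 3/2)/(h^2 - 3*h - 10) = (-2*h^2 + 5*h - 3)/(2*(-h^2 + 3*h + 10))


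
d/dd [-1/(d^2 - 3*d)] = (2*d - 3)/(d^2*(d - 3)^2)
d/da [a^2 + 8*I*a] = 2*a + 8*I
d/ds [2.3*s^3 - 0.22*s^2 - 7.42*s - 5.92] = 6.9*s^2 - 0.44*s - 7.42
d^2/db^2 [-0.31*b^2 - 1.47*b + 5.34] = -0.620000000000000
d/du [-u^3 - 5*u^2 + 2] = u*(-3*u - 10)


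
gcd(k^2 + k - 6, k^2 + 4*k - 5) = 1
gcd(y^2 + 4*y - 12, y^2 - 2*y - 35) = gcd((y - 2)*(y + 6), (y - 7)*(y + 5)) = 1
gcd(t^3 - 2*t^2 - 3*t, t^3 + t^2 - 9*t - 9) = t^2 - 2*t - 3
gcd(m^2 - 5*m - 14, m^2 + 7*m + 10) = m + 2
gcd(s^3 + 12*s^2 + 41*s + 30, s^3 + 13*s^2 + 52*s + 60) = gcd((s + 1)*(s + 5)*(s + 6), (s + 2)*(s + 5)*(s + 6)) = s^2 + 11*s + 30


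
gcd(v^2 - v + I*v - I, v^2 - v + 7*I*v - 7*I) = v - 1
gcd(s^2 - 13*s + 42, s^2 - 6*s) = s - 6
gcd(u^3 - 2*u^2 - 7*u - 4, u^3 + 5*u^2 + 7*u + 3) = u^2 + 2*u + 1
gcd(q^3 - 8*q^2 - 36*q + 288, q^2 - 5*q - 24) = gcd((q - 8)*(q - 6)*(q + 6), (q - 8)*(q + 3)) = q - 8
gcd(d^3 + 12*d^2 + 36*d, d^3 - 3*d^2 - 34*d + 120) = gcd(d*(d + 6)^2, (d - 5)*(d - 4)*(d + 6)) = d + 6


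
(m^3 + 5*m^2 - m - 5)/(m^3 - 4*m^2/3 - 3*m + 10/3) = 3*(m^2 + 6*m + 5)/(3*m^2 - m - 10)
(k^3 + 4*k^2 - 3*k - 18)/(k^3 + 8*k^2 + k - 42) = (k + 3)/(k + 7)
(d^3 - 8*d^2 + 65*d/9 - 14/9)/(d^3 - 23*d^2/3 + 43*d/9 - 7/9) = (3*d - 2)/(3*d - 1)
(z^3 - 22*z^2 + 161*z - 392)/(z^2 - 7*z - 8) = (z^2 - 14*z + 49)/(z + 1)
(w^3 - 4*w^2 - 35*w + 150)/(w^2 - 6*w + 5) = (w^2 + w - 30)/(w - 1)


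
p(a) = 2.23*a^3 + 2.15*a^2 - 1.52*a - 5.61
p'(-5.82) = 200.06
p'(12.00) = 1013.44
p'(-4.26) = 101.57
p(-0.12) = -5.40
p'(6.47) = 306.35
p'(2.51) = 51.42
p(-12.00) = -3531.21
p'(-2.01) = 16.87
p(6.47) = 678.53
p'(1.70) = 25.12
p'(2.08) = 36.37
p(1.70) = 8.98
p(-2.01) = -11.98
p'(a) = 6.69*a^2 + 4.3*a - 1.52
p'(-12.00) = 910.24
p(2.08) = 20.60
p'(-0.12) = -1.94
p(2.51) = 39.38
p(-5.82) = -363.55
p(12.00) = 4139.19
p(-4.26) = -132.52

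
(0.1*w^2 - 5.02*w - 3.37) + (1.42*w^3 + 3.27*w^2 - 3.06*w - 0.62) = 1.42*w^3 + 3.37*w^2 - 8.08*w - 3.99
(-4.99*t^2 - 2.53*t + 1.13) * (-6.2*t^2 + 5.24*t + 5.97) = 30.938*t^4 - 10.4616*t^3 - 50.0535*t^2 - 9.1829*t + 6.7461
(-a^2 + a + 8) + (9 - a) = 17 - a^2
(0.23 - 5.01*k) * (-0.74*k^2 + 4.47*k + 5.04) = 3.7074*k^3 - 22.5649*k^2 - 24.2223*k + 1.1592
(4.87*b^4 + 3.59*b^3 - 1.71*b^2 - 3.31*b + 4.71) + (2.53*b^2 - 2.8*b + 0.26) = 4.87*b^4 + 3.59*b^3 + 0.82*b^2 - 6.11*b + 4.97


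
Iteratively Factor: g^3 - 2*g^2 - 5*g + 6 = (g + 2)*(g^2 - 4*g + 3) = (g - 1)*(g + 2)*(g - 3)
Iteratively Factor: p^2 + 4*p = (p)*(p + 4)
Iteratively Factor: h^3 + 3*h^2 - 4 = (h + 2)*(h^2 + h - 2) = (h + 2)^2*(h - 1)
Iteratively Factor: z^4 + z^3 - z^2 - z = (z + 1)*(z^3 - z) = (z - 1)*(z + 1)*(z^2 + z) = z*(z - 1)*(z + 1)*(z + 1)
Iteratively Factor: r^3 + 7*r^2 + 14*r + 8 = (r + 2)*(r^2 + 5*r + 4) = (r + 1)*(r + 2)*(r + 4)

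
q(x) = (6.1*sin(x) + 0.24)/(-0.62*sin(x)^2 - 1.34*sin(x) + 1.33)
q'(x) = (1.24*sin(x)*cos(x) + 1.34*cos(x))*(6.1*sin(x) + 0.24)/(-0.62*sin(x)^2 - 1.34*sin(x) + 1.33)^2 + 6.1*cos(x)/(-0.62*sin(x)^2 - 1.34*sin(x) + 1.33) = (3.782*sin(x)^2 + 0.297599999999999*sin(x) + 8.4346)*cos(x)/(0.3844*sin(x)^4 + 1.6616*sin(x)^3 + 0.1464*sin(x)^2 - 3.5644*sin(x) + 1.7689)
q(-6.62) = -1.04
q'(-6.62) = 2.84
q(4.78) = -2.85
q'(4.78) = 0.19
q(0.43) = 4.19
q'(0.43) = 19.02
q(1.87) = -11.75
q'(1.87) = -13.44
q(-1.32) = -2.77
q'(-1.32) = 0.69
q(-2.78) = -1.11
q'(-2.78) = -2.76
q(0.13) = 0.90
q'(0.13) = 6.45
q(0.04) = 0.38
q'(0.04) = 5.19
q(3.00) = 0.98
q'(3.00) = -6.65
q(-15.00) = -1.92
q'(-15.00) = -1.99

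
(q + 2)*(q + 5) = q^2 + 7*q + 10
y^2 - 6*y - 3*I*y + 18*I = (y - 6)*(y - 3*I)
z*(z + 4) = z^2 + 4*z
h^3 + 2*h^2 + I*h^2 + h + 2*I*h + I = (h + 1)^2*(h + I)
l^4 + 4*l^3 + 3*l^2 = l^2*(l + 1)*(l + 3)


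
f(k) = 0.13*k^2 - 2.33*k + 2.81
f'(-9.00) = -4.67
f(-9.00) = 34.31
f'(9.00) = 0.01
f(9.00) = -7.63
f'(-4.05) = -3.38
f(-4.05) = 14.38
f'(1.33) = -1.98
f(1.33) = -0.06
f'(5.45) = -0.91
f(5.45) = -6.03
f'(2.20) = -1.76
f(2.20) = -1.69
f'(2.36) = -1.72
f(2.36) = -1.96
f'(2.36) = -1.72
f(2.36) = -1.96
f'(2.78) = -1.61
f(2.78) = -2.66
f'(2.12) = -1.78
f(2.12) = -1.55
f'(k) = 0.26*k - 2.33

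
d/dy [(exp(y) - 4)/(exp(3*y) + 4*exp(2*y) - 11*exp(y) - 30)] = (-(exp(y) - 4)*(3*exp(2*y) + 8*exp(y) - 11) + exp(3*y) + 4*exp(2*y) - 11*exp(y) - 30)*exp(y)/(exp(3*y) + 4*exp(2*y) - 11*exp(y) - 30)^2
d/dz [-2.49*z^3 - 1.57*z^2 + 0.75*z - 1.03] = -7.47*z^2 - 3.14*z + 0.75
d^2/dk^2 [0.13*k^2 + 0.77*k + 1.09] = 0.260000000000000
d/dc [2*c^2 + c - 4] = 4*c + 1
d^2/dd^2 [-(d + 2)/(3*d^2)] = 2*(-d - 6)/(3*d^4)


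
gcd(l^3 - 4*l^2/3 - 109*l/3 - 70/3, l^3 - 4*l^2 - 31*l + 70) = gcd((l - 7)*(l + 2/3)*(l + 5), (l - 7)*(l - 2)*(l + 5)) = l^2 - 2*l - 35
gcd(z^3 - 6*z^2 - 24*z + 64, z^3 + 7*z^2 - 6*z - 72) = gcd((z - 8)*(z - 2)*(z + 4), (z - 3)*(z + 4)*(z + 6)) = z + 4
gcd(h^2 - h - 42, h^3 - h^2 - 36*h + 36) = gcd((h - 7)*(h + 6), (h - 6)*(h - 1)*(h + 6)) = h + 6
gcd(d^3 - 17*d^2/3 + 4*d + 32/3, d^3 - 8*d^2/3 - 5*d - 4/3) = d^2 - 3*d - 4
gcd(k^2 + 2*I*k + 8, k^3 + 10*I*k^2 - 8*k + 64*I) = k^2 + 2*I*k + 8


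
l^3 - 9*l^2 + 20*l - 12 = (l - 6)*(l - 2)*(l - 1)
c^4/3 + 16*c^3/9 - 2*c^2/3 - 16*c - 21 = (c/3 + 1)*(c - 3)*(c + 7/3)*(c + 3)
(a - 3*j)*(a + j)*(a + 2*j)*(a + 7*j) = a^4 + 7*a^3*j - 7*a^2*j^2 - 55*a*j^3 - 42*j^4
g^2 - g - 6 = (g - 3)*(g + 2)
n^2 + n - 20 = (n - 4)*(n + 5)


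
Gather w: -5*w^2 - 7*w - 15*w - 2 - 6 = -5*w^2 - 22*w - 8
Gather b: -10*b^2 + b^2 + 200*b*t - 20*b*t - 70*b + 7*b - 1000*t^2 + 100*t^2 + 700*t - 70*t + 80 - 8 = -9*b^2 + b*(180*t - 63) - 900*t^2 + 630*t + 72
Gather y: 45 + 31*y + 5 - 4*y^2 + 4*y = -4*y^2 + 35*y + 50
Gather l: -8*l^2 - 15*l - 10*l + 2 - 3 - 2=-8*l^2 - 25*l - 3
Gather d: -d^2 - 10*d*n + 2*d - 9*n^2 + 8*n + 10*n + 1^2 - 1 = -d^2 + d*(2 - 10*n) - 9*n^2 + 18*n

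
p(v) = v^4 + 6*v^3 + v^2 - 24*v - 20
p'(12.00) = 9504.00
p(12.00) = 30940.00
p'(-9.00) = -1500.00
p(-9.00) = 2464.00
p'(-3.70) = 12.41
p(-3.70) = -34.01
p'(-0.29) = -23.16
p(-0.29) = -13.10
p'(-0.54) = -20.46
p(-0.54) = -7.61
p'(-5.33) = -128.98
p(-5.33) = 34.88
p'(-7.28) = -627.90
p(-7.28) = 701.58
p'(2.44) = 146.15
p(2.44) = 50.00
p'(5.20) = 1035.55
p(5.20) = 1457.05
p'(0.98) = -0.99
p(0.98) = -35.99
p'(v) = 4*v^3 + 18*v^2 + 2*v - 24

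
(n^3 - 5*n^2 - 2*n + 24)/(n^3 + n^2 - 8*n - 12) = (n - 4)/(n + 2)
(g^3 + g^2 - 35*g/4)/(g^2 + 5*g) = (g^2 + g - 35/4)/(g + 5)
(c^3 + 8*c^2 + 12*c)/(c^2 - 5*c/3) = 3*(c^2 + 8*c + 12)/(3*c - 5)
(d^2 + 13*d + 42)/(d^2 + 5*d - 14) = (d + 6)/(d - 2)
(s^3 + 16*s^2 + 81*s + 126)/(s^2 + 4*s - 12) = (s^2 + 10*s + 21)/(s - 2)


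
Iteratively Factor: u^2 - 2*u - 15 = (u + 3)*(u - 5)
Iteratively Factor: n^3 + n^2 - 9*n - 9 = (n + 1)*(n^2 - 9) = (n + 1)*(n + 3)*(n - 3)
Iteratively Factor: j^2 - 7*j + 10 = (j - 5)*(j - 2)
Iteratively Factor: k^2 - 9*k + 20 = (k - 5)*(k - 4)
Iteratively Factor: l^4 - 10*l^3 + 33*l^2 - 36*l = (l - 4)*(l^3 - 6*l^2 + 9*l) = (l - 4)*(l - 3)*(l^2 - 3*l) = (l - 4)*(l - 3)^2*(l)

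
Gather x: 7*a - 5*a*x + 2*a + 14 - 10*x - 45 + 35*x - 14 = 9*a + x*(25 - 5*a) - 45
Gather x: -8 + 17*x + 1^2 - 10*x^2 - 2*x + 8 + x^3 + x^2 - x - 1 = x^3 - 9*x^2 + 14*x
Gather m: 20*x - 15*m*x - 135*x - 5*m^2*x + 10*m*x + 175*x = -5*m^2*x - 5*m*x + 60*x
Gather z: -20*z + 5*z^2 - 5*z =5*z^2 - 25*z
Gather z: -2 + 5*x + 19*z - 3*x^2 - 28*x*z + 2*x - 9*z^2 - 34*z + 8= -3*x^2 + 7*x - 9*z^2 + z*(-28*x - 15) + 6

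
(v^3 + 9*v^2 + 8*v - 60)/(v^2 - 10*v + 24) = (v^3 + 9*v^2 + 8*v - 60)/(v^2 - 10*v + 24)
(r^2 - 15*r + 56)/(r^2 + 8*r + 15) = (r^2 - 15*r + 56)/(r^2 + 8*r + 15)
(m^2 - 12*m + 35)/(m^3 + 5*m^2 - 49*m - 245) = (m - 5)/(m^2 + 12*m + 35)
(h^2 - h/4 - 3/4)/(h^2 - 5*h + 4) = (h + 3/4)/(h - 4)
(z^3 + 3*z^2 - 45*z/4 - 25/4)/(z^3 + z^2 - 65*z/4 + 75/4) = (2*z + 1)/(2*z - 3)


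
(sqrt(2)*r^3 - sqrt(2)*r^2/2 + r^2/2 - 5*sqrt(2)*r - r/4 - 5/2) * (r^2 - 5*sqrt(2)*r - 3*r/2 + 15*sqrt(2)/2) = sqrt(2)*r^5 - 19*r^4/2 - 2*sqrt(2)*r^4 - 27*sqrt(2)*r^3/4 + 19*r^3 + 25*sqrt(2)*r^2/2 + 323*r^2/8 - 285*r/4 + 85*sqrt(2)*r/8 - 75*sqrt(2)/4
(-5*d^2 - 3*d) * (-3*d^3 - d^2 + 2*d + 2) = 15*d^5 + 14*d^4 - 7*d^3 - 16*d^2 - 6*d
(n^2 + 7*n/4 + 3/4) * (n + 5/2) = n^3 + 17*n^2/4 + 41*n/8 + 15/8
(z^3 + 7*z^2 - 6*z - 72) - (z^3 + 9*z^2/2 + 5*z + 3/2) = 5*z^2/2 - 11*z - 147/2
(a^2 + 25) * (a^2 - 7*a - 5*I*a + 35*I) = a^4 - 7*a^3 - 5*I*a^3 + 25*a^2 + 35*I*a^2 - 175*a - 125*I*a + 875*I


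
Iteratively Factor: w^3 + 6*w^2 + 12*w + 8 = (w + 2)*(w^2 + 4*w + 4) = (w + 2)^2*(w + 2)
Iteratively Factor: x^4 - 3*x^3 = (x)*(x^3 - 3*x^2) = x*(x - 3)*(x^2) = x^2*(x - 3)*(x)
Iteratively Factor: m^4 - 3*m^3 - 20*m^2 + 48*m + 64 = (m + 4)*(m^3 - 7*m^2 + 8*m + 16) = (m - 4)*(m + 4)*(m^2 - 3*m - 4) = (m - 4)^2*(m + 4)*(m + 1)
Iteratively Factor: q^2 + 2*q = (q)*(q + 2)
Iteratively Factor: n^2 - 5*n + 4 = (n - 4)*(n - 1)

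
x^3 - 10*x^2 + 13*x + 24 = (x - 8)*(x - 3)*(x + 1)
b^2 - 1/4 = (b - 1/2)*(b + 1/2)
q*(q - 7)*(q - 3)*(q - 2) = q^4 - 12*q^3 + 41*q^2 - 42*q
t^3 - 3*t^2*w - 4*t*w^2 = t*(t - 4*w)*(t + w)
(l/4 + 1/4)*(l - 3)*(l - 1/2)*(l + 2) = l^4/4 - l^3/8 - 7*l^2/4 - 5*l/8 + 3/4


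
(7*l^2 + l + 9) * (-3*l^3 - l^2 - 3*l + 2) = -21*l^5 - 10*l^4 - 49*l^3 + 2*l^2 - 25*l + 18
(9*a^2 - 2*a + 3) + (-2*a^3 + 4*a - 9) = -2*a^3 + 9*a^2 + 2*a - 6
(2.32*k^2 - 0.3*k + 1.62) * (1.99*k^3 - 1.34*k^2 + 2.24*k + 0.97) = 4.6168*k^5 - 3.7058*k^4 + 8.8226*k^3 - 0.5924*k^2 + 3.3378*k + 1.5714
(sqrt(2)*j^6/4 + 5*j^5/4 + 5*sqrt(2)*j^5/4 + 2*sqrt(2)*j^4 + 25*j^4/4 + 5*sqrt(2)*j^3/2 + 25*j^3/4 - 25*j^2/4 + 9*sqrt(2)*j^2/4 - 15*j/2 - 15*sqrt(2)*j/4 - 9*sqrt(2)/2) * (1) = sqrt(2)*j^6/4 + 5*j^5/4 + 5*sqrt(2)*j^5/4 + 2*sqrt(2)*j^4 + 25*j^4/4 + 5*sqrt(2)*j^3/2 + 25*j^3/4 - 25*j^2/4 + 9*sqrt(2)*j^2/4 - 15*j/2 - 15*sqrt(2)*j/4 - 9*sqrt(2)/2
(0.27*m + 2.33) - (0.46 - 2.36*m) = 2.63*m + 1.87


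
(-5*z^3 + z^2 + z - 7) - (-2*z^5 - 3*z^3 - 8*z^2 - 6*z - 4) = 2*z^5 - 2*z^3 + 9*z^2 + 7*z - 3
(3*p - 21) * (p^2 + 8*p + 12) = 3*p^3 + 3*p^2 - 132*p - 252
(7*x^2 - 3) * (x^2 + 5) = 7*x^4 + 32*x^2 - 15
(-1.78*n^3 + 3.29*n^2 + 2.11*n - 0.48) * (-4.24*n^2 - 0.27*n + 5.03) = 7.5472*n^5 - 13.469*n^4 - 18.7881*n^3 + 18.0142*n^2 + 10.7429*n - 2.4144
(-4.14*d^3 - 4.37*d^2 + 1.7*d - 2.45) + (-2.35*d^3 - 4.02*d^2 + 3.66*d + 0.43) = -6.49*d^3 - 8.39*d^2 + 5.36*d - 2.02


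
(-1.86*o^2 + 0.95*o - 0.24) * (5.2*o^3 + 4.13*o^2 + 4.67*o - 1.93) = -9.672*o^5 - 2.7418*o^4 - 6.0107*o^3 + 7.0351*o^2 - 2.9543*o + 0.4632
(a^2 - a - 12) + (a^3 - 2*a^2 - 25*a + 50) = a^3 - a^2 - 26*a + 38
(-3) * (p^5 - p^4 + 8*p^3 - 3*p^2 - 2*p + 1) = -3*p^5 + 3*p^4 - 24*p^3 + 9*p^2 + 6*p - 3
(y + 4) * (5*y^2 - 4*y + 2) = 5*y^3 + 16*y^2 - 14*y + 8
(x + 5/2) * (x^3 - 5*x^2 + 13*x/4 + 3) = x^4 - 5*x^3/2 - 37*x^2/4 + 89*x/8 + 15/2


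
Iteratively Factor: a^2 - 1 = (a - 1)*(a + 1)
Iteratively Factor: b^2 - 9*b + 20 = (b - 4)*(b - 5)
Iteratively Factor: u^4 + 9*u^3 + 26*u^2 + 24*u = (u + 3)*(u^3 + 6*u^2 + 8*u) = (u + 3)*(u + 4)*(u^2 + 2*u) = u*(u + 3)*(u + 4)*(u + 2)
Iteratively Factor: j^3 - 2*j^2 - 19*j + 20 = (j - 1)*(j^2 - j - 20) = (j - 1)*(j + 4)*(j - 5)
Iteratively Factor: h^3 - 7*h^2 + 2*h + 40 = (h - 4)*(h^2 - 3*h - 10) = (h - 4)*(h + 2)*(h - 5)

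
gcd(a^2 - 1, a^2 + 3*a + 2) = a + 1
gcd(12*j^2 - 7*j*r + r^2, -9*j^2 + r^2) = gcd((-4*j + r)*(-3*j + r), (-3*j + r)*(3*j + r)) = -3*j + r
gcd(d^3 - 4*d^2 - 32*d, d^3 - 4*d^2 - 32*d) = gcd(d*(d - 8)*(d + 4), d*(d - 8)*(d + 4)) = d^3 - 4*d^2 - 32*d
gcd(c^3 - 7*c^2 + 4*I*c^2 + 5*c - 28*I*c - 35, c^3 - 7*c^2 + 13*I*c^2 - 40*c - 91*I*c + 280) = c^2 + c*(-7 + 5*I) - 35*I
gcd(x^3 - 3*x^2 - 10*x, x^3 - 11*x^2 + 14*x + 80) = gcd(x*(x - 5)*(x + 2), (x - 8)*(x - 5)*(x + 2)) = x^2 - 3*x - 10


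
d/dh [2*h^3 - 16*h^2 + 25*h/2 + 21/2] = 6*h^2 - 32*h + 25/2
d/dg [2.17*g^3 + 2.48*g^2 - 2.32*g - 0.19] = 6.51*g^2 + 4.96*g - 2.32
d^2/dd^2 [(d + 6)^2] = 2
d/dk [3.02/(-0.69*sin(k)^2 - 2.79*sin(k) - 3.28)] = (4.1676*sin(k) + 8.4258)*cos(k)/(0.69*sin(k)^2 + 2.79*sin(k) + 3.28)^2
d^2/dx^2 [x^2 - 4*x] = 2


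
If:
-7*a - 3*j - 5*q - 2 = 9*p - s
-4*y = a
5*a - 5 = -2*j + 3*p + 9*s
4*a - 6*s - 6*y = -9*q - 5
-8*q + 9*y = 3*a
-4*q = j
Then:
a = 3488/4247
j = 9156/4247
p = -5070/4247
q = -2289/4247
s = 3303/4247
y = -872/4247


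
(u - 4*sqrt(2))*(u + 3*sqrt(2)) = u^2 - sqrt(2)*u - 24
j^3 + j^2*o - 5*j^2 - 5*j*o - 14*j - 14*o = (j - 7)*(j + 2)*(j + o)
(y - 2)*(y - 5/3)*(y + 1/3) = y^3 - 10*y^2/3 + 19*y/9 + 10/9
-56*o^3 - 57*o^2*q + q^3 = (-8*o + q)*(o + q)*(7*o + q)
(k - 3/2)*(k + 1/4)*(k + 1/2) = k^3 - 3*k^2/4 - k - 3/16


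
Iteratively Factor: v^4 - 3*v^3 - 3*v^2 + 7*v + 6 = (v + 1)*(v^3 - 4*v^2 + v + 6) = (v - 2)*(v + 1)*(v^2 - 2*v - 3) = (v - 3)*(v - 2)*(v + 1)*(v + 1)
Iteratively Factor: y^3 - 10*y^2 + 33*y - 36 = (y - 3)*(y^2 - 7*y + 12) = (y - 3)^2*(y - 4)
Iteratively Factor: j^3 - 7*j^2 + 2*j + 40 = (j - 4)*(j^2 - 3*j - 10) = (j - 4)*(j + 2)*(j - 5)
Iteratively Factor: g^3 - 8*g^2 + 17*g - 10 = (g - 5)*(g^2 - 3*g + 2) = (g - 5)*(g - 2)*(g - 1)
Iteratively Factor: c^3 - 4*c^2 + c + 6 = (c - 3)*(c^2 - c - 2) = (c - 3)*(c - 2)*(c + 1)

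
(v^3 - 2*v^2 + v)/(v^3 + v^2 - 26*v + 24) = v*(v - 1)/(v^2 + 2*v - 24)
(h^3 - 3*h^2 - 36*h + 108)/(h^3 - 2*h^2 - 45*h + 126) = (h + 6)/(h + 7)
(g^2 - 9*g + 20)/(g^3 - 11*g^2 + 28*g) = (g - 5)/(g*(g - 7))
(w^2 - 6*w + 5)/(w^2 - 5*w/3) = 3*(w^2 - 6*w + 5)/(w*(3*w - 5))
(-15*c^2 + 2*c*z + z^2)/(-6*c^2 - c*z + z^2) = (5*c + z)/(2*c + z)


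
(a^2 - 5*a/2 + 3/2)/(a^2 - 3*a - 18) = (-2*a^2 + 5*a - 3)/(2*(-a^2 + 3*a + 18))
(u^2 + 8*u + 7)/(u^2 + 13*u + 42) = (u + 1)/(u + 6)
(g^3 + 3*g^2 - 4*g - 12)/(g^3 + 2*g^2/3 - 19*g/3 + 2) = 3*(g + 2)/(3*g - 1)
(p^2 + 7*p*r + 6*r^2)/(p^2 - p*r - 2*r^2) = (p + 6*r)/(p - 2*r)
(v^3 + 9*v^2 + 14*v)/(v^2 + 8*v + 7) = v*(v + 2)/(v + 1)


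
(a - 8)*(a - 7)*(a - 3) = a^3 - 18*a^2 + 101*a - 168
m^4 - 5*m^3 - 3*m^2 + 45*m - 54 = (m - 3)^2*(m - 2)*(m + 3)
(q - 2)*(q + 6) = q^2 + 4*q - 12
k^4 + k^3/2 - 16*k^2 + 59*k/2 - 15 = (k - 2)*(k - 3/2)*(k - 1)*(k + 5)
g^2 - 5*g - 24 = (g - 8)*(g + 3)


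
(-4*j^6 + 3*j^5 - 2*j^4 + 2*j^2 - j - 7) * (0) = 0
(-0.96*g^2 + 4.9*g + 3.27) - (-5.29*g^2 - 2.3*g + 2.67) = 4.33*g^2 + 7.2*g + 0.6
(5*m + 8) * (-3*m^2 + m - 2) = -15*m^3 - 19*m^2 - 2*m - 16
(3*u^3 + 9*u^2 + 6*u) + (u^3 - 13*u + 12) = 4*u^3 + 9*u^2 - 7*u + 12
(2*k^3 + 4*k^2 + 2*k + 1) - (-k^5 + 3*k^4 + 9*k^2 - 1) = k^5 - 3*k^4 + 2*k^3 - 5*k^2 + 2*k + 2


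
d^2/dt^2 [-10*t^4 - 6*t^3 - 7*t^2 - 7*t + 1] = -120*t^2 - 36*t - 14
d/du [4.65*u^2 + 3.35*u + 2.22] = 9.3*u + 3.35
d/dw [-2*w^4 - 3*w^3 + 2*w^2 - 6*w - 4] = -8*w^3 - 9*w^2 + 4*w - 6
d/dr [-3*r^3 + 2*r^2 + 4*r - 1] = -9*r^2 + 4*r + 4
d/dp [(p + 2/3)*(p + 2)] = 2*p + 8/3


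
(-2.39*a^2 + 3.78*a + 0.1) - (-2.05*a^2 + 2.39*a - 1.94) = -0.34*a^2 + 1.39*a + 2.04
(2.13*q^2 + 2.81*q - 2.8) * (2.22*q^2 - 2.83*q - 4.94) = 4.7286*q^4 + 0.210300000000001*q^3 - 24.6905*q^2 - 5.9574*q + 13.832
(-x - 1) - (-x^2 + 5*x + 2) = x^2 - 6*x - 3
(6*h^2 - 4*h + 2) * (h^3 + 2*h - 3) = 6*h^5 - 4*h^4 + 14*h^3 - 26*h^2 + 16*h - 6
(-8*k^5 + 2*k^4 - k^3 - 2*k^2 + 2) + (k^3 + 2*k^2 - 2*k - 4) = -8*k^5 + 2*k^4 - 2*k - 2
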